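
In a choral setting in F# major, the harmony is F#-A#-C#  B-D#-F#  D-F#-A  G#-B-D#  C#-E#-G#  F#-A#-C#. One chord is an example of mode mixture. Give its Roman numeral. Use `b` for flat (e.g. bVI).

The diatonic triads in F# major are F#, G#m, A#m, B, C#, D#m, E#dim. Of the given chords, F#–A#–C# = F#, B–D#–F# = B, G#–B–D# = G#m and C#–E#–G# = C# are diatonic. But D–F#–A is foreign: the diatonic vi on degree 6 is D#m, whereas D comes from F# minor. It is labeled bVI.

bVI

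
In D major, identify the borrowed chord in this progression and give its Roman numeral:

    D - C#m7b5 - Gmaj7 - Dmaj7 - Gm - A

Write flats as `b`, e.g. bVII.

iv

D major has the diatonic set D, Em, F#m, G, A, Bm, C#dim. D, C#m7b5, Gmaj7, Dmaj7 and A all belong to that set. But Gm (G–Bb–D) is foreign: the diatonic IV on degree 4 is G, whereas Gm comes from D minor. It is labeled iv.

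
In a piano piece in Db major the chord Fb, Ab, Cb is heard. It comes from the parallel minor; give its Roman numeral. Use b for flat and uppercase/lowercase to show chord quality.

bIII

In Db major scale degree 3 is F; Fb is its lowered form, from Db minor. The diatonic chord on degree 3 would be Fm (iii), but Fb–Ab–Cb is the major chord from Db minor. As a borrowed chord it is labeled bIII.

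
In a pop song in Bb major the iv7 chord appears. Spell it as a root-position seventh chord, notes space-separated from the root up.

Eb Gb Bb Db

iv7 is built on scale degree 4, which is Eb in both Bb major and its parallel. Stacking thirds in Bb minor on Eb gives Eb–Gb–Bb–Db.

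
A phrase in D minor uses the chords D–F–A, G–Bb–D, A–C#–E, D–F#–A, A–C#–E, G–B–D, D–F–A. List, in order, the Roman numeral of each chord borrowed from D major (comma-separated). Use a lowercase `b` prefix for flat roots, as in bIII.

I, IV

The diatonic triads in D minor (with V from harmonic minor) are Dm, Edim, F, Gm, A, Bb, C. D–F–A = Dm, G–Bb–D = Gm and A–C#–E = A all belong to that set. D–F#–A is not: scale degree 1 in D minor carries Dm (i). In D major the chord on that degree is D, so here it functions as I, borrowed from the parallel major. G–B–D doesn't fit — on degree 4 D minor would have Gm (iv). G is the degree-4 chord of D major, so it is the borrowed IV.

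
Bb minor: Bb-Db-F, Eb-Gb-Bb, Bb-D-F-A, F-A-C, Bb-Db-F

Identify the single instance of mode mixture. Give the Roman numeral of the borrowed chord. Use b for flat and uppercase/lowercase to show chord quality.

Bb minor has the diatonic set Bbm, Cdim, Db, Ebm, F, Gb, Ab (with V from harmonic minor). Bb–Db–F = Bbm, Eb–Gb–Bb = Ebm and F–A–C = F are all diatonic. But Bb–D–F–A is foreign: the diatonic i on degree 1 is Bbm, whereas Bbmaj7 comes from Bb major. It is labeled Imaj7.

Imaj7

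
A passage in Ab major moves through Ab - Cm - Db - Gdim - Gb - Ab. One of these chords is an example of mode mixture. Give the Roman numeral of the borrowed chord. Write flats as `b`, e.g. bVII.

bVII

The diatonic triads in Ab major are Ab, Bbm, Cm, Db, Eb, Fm, Gdim. Ab, Cm, Db and Gdim all belong to that set. Gb (Gb–Bb–Db) is not: scale degree 7 in Ab major carries Gdim (vii°). In Ab minor the chord on that degree is Gb, so here it functions as bVII, borrowed from the parallel minor.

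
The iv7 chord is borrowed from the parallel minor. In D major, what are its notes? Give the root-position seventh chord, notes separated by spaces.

iv7 is built on scale degree 4, which is G in both D major and its parallel. In D minor the chord on G is G–Bb–D–F.

G Bb D F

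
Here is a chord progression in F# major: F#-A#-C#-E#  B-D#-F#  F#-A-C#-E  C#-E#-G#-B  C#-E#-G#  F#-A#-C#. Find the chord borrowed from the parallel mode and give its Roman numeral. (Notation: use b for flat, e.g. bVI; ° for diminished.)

F# major has the diatonic set F#, G#m, A#m, B, C#, D#m, E#dim. F#–A#–C#–E# = F#maj7, B–D#–F# = B, C#–E#–G#–B = C#7, C#–E#–G# = C# and F#–A#–C# = F# are all diatonic. F#–A–C#–E is not: scale degree 1 in F# major carries F# (I). In F# minor the chord on that degree is F#m7, so here it functions as i7, borrowed from the parallel minor.

i7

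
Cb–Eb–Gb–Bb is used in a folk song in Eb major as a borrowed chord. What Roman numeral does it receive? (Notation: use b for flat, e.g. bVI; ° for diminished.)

bVImaj7

Cb is the lowered form of scale degree 6 in Eb major (the diatonic degree 6 is C). Diatonically Eb major has Cm (vi) on that degree; Cb–Eb–Gb–Bb is instead the major-seventh chord native to Eb minor, so it takes the label bVImaj7.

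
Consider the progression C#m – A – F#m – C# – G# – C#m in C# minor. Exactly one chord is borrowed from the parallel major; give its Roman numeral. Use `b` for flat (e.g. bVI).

The diatonic triads in C# minor (with V from harmonic minor) are C#m, D#dim, E, F#m, G#, A, B. C#m, A, F#m and G# are all diatonic. But C# (C#–E#–G#) is foreign: the diatonic i on degree 1 is C#m, whereas C# comes from C# major. It is labeled I.

I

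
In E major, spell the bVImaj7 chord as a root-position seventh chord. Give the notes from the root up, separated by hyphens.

C-E-G-B

bVImaj7 is built on the lowered scale degree 6. In E major degree 6 is C#; lowered it becomes C. Stacking thirds in E minor on C gives C–E–G–B.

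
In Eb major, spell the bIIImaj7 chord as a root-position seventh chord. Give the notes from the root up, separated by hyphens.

Scale degree 3 in Eb major is G. bIIImaj7 uses the lowered form, Gb, taken from Eb minor. Stacking thirds in Eb minor on Gb gives Gb–Bb–Db–F.

Gb-Bb-Db-F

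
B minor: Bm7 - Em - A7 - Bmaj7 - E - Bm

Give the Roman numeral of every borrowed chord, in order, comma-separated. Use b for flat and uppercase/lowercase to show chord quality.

The diatonic triads in B minor (with V from harmonic minor) are Bm, C#dim, D, Em, F#, G, A. Bm7, Em, A7 and Bm all belong to that set. But Bmaj7 (B–D#–F#–A#) is foreign: the diatonic i on degree 1 is Bm, whereas Bmaj7 comes from B major. It is labeled Imaj7. But E (E–G#–B) is foreign: the diatonic iv on degree 4 is Em, whereas E comes from B major. It is labeled IV.

Imaj7, IV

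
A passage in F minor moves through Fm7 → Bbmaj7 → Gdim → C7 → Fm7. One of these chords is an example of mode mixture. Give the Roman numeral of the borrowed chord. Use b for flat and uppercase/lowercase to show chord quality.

In F minor (with V from harmonic minor) the diatonic chords are Fm, Gdim, Ab, Bbm, C, Db, Eb. Fm7, Gdim and C7 all belong to that set. Bbmaj7 (Bb–D–F–A) doesn't fit — on degree 4 F minor would have Bbm (iv). Bbmaj7 is the degree-4 chord of F major, so it is the borrowed IVmaj7.

IVmaj7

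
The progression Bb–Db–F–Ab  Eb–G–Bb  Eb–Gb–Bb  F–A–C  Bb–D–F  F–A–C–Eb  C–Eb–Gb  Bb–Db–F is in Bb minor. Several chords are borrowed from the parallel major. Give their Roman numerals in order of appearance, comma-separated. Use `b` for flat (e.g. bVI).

Bb minor has the diatonic set Bbm, Cdim, Db, Ebm, F, Gb, Ab (with V from harmonic minor). Bb–Db–F–Ab = Bbm7, Eb–Gb–Bb = Ebm, F–A–C = F, F–A–C–Eb = F7, C–Eb–Gb = Cdim and Bb–Db–F = Bbm are all diatonic. Eb–G–Bb is not: scale degree 4 in Bb minor carries Ebm (iv). In Bb major the chord on that degree is Eb, so here it functions as IV, borrowed from the parallel major. Bb–D–F is not: scale degree 1 in Bb minor carries Bbm (i). In Bb major the chord on that degree is Bb, so here it functions as I, borrowed from the parallel major.

IV, I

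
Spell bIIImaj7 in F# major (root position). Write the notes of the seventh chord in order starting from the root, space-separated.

A C# E G#

The root of bIIImaj7 is the lowered 3rd degree: A# becomes A. In F# minor the chord on A is A–C#–E–G#.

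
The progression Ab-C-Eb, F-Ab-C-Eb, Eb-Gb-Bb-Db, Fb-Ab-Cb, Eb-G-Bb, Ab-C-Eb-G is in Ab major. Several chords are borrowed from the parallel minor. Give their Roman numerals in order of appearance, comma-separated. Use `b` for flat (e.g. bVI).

v7, bVI

The diatonic triads in Ab major are Ab, Bbm, Cm, Db, Eb, Fm, Gdim. Ab–C–Eb = Ab, F–Ab–C–Eb = Fm7, Eb–G–Bb = Eb and Ab–C–Eb–G = Abmaj7 are all diatonic. Eb–Gb–Bb–Db doesn't fit — on degree 5 Ab major would have Eb (V). Ebm7 is the degree-5 chord of Ab minor, so it is the borrowed v7. But Fb–Ab–Cb is foreign: the diatonic vi on degree 6 is Fm, whereas Fb comes from Ab minor. It is labeled bVI.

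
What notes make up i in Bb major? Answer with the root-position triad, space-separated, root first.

i is built on scale degree 1, which is Bb in both Bb major and its parallel. Building the minor chord from the parallel minor on Bb: Bb–Db–F.

Bb Db F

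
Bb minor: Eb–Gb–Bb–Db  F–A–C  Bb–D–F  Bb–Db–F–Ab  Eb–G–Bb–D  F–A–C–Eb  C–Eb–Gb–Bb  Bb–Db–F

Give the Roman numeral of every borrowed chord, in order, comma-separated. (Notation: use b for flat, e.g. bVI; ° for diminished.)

In Bb minor (with V from harmonic minor) the diatonic chords are Bbm, Cdim, Db, Ebm, F, Gb, Ab. Eb–Gb–Bb–Db = Ebm7, F–A–C = F, Bb–Db–F–Ab = Bbm7, F–A–C–Eb = F7, C–Eb–Gb–Bb = Cm7b5 and Bb–Db–F = Bbm are all diatonic. Bb–D–F is not: scale degree 1 in Bb minor carries Bbm (i). In Bb major the chord on that degree is Bb, so here it functions as I, borrowed from the parallel major. Eb–G–Bb–D doesn't fit — on degree 4 Bb minor would have Ebm (iv). Ebmaj7 is the degree-4 chord of Bb major, so it is the borrowed IVmaj7.

I, IVmaj7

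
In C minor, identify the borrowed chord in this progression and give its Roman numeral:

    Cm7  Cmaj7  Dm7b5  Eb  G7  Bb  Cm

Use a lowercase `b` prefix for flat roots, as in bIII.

In C minor (with V from harmonic minor) the diatonic chords are Cm, Ddim, Eb, Fm, G, Ab, Bb. Of the given chords, Cm7, Dm7b5, Eb, G7, Bb and Cm are diatonic. But Cmaj7 (C–E–G–B) is foreign: the diatonic i on degree 1 is Cm, whereas Cmaj7 comes from C major. It is labeled Imaj7.

Imaj7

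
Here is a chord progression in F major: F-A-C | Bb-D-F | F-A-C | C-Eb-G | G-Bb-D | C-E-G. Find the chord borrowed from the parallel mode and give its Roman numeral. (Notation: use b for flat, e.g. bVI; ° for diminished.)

F major has the diatonic set F, Gm, Am, Bb, C, Dm, Edim. F–A–C = F, Bb–D–F = Bb, G–Bb–D = Gm and C–E–G = C are all diatonic. C–Eb–G is not: scale degree 5 in F major carries C (V). In F minor the chord on that degree is Cm, so here it functions as v, borrowed from the parallel minor.

v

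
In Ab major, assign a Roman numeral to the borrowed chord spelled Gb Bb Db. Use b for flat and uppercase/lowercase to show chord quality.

bVII

The root Gb is the lowered 7th scale degree — diatonically Ab major has G there. Diatonically Ab major has Gdim (vii°) on that degree; Gb–Bb–Db is instead the major chord native to Ab minor, so it takes the label bVII.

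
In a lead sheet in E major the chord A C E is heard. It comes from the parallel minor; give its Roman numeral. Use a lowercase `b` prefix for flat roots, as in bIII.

iv

A is scale degree 4 in E major. The diatonic chord on degree 4 would be A (IV), but A–C–E is the minor chord from E minor. As a borrowed chord it is labeled iv.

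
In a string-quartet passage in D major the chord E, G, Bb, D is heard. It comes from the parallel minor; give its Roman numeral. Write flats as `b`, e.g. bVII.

iiø7

The root E is the diatonic 2nd degree of D major; the borrowing shows in the chord quality. Diatonically D major has Em (ii) on that degree; E–G–Bb–D is instead the half-diminished-seventh chord native to D minor, so it takes the label iiø7.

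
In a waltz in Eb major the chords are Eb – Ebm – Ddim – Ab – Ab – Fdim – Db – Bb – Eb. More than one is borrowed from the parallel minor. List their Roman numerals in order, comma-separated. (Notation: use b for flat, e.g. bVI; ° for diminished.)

i, ii°, bVII

The diatonic triads in Eb major are Eb, Fm, Gm, Ab, Bb, Cm, Ddim. Of the given chords, Eb, Ddim, Ab and Bb are diatonic. But Ebm (Eb–Gb–Bb) is foreign: the diatonic I on degree 1 is Eb, whereas Ebm comes from Eb minor. It is labeled i. Fdim (F–Ab–Cb) is not: scale degree 2 in Eb major carries Fm (ii). In Eb minor the chord on that degree is Fdim, so here it functions as ii°, borrowed from the parallel minor. Db (Db–F–Ab) doesn't fit — on degree 7 Eb major would have Ddim (vii°). Db is the degree-7 chord of Eb minor, so it is the borrowed bVII.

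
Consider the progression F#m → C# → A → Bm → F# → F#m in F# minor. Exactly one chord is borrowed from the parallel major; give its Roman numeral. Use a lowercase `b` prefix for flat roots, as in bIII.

In F# minor (with V from harmonic minor) the diatonic chords are F#m, G#dim, A, Bm, C#, D, E. F#m, C#, A and Bm all belong to that set. F# (F#–A#–C#) doesn't fit — on degree 1 F# minor would have F#m (i). F# is the degree-1 chord of F# major, so it is the borrowed I.

I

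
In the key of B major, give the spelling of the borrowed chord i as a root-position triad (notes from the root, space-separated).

B D F#

The root, B, is scale degree 1 — the same note in B major and B minor; only the chord quality changes. Building the minor chord from the parallel minor on B: B–D–F#.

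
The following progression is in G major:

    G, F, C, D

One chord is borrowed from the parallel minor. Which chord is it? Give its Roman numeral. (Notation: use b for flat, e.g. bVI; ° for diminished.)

G major has the diatonic set G, Am, Bm, C, D, Em, F#dim. G, C and D all belong to that set. But F (F–A–C) is foreign: the diatonic vii° on degree 7 is F#dim, whereas F comes from G minor. It is labeled bVII.

bVII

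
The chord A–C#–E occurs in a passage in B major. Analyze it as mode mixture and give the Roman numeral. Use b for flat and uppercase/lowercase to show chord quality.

A is the lowered form of scale degree 7 in B major (the diatonic degree 7 is A#). The diatonic chord on degree 7 would be A#dim (vii°), but A–C#–E is the major chord from B minor. As a borrowed chord it is labeled bVII.

bVII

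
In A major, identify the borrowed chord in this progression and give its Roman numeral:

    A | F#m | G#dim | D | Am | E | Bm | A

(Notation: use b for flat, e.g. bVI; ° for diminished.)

In A major the diatonic chords are A, Bm, C#m, D, E, F#m, G#dim. A, F#m, G#dim, D, E and Bm all belong to that set. Am (A–C–E) is not: scale degree 1 in A major carries A (I). In A minor the chord on that degree is Am, so here it functions as i, borrowed from the parallel minor.

i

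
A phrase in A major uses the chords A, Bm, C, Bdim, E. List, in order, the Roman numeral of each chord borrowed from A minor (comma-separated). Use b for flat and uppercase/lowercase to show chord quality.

bIII, ii°

In A major the diatonic chords are A, Bm, C#m, D, E, F#m, G#dim. A, Bm and E all belong to that set. But C (C–E–G) is foreign: the diatonic iii on degree 3 is C#m, whereas C comes from A minor. It is labeled bIII. Bdim (B–D–F) doesn't fit — on degree 2 A major would have Bm (ii). Bdim is the degree-2 chord of A minor, so it is the borrowed ii°.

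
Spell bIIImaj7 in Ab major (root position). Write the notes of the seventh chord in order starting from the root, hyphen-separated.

bIIImaj7 is built on the lowered scale degree 3. In Ab major degree 3 is C; lowered it becomes Cb. In Ab minor the chord on Cb is Cb–Eb–Gb–Bb.

Cb-Eb-Gb-Bb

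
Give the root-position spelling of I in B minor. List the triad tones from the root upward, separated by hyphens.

B-D#-F#

The root, B, is scale degree 1 — the same note in B minor and B major; only the chord quality changes. Building the major chord from the parallel major on B: B–D#–F#.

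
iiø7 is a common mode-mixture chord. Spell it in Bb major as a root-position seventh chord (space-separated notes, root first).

iiø7 is built on scale degree 2, which is C in both Bb major and its parallel. In Bb minor the chord on C is C–Eb–Gb–Bb.

C Eb Gb Bb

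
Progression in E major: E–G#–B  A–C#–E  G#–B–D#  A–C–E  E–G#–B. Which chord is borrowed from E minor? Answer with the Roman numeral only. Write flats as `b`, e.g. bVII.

In E major the diatonic chords are E, F#m, G#m, A, B, C#m, D#dim. E–G#–B = E, A–C#–E = A and G#–B–D# = G#m all belong to that set. A–C–E doesn't fit — on degree 4 E major would have A (IV). Am is the degree-4 chord of E minor, so it is the borrowed iv.

iv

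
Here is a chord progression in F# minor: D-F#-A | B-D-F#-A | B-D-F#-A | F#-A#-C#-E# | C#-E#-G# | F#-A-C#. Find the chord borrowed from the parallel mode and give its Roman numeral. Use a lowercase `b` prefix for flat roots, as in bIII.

Imaj7

In F# minor (with V from harmonic minor) the diatonic chords are F#m, G#dim, A, Bm, C#, D, E. D–F#–A = D, B–D–F#–A = Bm7, C#–E#–G# = C# and F#–A–C# = F#m all belong to that set. F#–A#–C#–E# doesn't fit — on degree 1 F# minor would have F#m (i). F#maj7 is the degree-1 chord of F# major, so it is the borrowed Imaj7.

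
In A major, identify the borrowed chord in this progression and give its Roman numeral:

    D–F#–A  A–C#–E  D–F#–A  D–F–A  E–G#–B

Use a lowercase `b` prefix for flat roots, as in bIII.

iv

The diatonic triads in A major are A, Bm, C#m, D, E, F#m, G#dim. D–F#–A = D, A–C#–E = A and E–G#–B = E all belong to that set. But D–F–A is foreign: the diatonic IV on degree 4 is D, whereas Dm comes from A minor. It is labeled iv.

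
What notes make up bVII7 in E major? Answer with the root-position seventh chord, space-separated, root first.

D F# A C

bVII7 is built on the lowered scale degree 7. In E major degree 7 is D#; lowered it becomes D. Building the dominant-seventh chord from the parallel minor on D: D–F#–A–C.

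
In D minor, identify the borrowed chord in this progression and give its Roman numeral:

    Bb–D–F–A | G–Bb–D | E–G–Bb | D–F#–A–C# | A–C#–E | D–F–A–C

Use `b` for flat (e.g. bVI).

Imaj7

The diatonic triads in D minor (with V from harmonic minor) are Dm, Edim, F, Gm, A, Bb, C. Bb–D–F–A = Bbmaj7, G–Bb–D = Gm, E–G–Bb = Edim, A–C#–E = A and D–F–A–C = Dm7 are all diatonic. But D–F#–A–C# is foreign: the diatonic i on degree 1 is Dm, whereas Dmaj7 comes from D major. It is labeled Imaj7.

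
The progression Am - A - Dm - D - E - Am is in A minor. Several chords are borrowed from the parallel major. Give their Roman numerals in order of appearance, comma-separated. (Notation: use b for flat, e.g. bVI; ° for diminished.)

I, IV

A minor has the diatonic set Am, Bdim, C, Dm, E, F, G (with V from harmonic minor). Am, Dm and E are all diatonic. A (A–C#–E) is not: scale degree 1 in A minor carries Am (i). In A major the chord on that degree is A, so here it functions as I, borrowed from the parallel major. D (D–F#–A) is not: scale degree 4 in A minor carries Dm (iv). In A major the chord on that degree is D, so here it functions as IV, borrowed from the parallel major.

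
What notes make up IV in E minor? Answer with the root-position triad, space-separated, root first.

A C# E

The root, A, is scale degree 4 — the same note in E minor and E major; only the chord quality changes. Building the major chord from the parallel major on A: A–C#–E.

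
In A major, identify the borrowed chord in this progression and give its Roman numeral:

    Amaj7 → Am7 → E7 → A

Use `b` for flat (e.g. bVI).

i7

A major has the diatonic set A, Bm, C#m, D, E, F#m, G#dim. Amaj7, E7 and A all belong to that set. Am7 (A–C–E–G) is not: scale degree 1 in A major carries A (I). In A minor the chord on that degree is Am7, so here it functions as i7, borrowed from the parallel minor.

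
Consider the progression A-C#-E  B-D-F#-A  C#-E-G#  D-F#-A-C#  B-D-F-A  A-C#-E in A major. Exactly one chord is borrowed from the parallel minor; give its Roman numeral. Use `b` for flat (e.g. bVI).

In A major the diatonic chords are A, Bm, C#m, D, E, F#m, G#dim. Of the given chords, A–C#–E = A, B–D–F#–A = Bm7, C#–E–G# = C#m and D–F#–A–C# = Dmaj7 are diatonic. But B–D–F–A is foreign: the diatonic ii on degree 2 is Bm, whereas Bm7b5 comes from A minor. It is labeled iiø7.

iiø7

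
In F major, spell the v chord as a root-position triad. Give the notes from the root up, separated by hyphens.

C-Eb-G

v is built on scale degree 5, which is C in both F major and its parallel. Stacking thirds in F minor on C gives C–Eb–G.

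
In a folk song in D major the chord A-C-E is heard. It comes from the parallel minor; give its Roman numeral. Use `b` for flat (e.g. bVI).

The root A is the diatonic 5th degree of D major; the borrowing shows in the chord quality. A–C–E is a minor chord — the form found in D minor, not the diatonic V (A). Borrowed into D major it is written v.

v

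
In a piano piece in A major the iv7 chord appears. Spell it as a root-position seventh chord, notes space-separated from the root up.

D F A C

iv7 is built on scale degree 4, which is D in both A major and its parallel. In A minor the chord on D is D–F–A–C.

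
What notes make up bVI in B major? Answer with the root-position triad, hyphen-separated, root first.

The root of bVI is the lowered 6th degree: G# becomes G. Stacking thirds in B minor on G gives G–B–D.

G-B-D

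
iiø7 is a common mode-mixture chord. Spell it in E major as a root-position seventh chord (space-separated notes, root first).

F# A C E

The root, F#, is scale degree 2 — the same note in E major and E minor; only the chord quality changes. Stacking thirds in E minor on F# gives F#–A–C–E.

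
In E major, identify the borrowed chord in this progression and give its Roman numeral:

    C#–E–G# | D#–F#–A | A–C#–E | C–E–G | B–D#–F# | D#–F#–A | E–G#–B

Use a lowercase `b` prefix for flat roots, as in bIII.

bVI

The diatonic triads in E major are E, F#m, G#m, A, B, C#m, D#dim. C#–E–G# = C#m, D#–F#–A = D#dim, A–C#–E = A, B–D#–F# = B and E–G#–B = E are all diatonic. C–E–G doesn't fit — on degree 6 E major would have C#m (vi). C is the degree-6 chord of E minor, so it is the borrowed bVI.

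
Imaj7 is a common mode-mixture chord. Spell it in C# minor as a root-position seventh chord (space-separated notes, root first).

C# E# G# B#

Imaj7 is built on scale degree 1, which is C# in both C# minor and its parallel. Building the major-seventh chord from the parallel major on C#: C#–E#–G#–B#.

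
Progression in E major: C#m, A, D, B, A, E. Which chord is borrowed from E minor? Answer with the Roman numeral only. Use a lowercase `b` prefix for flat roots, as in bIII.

In E major the diatonic chords are E, F#m, G#m, A, B, C#m, D#dim. C#m, A, B and E all belong to that set. D (D–F#–A) is not: scale degree 7 in E major carries D#dim (vii°). In E minor the chord on that degree is D, so here it functions as bVII, borrowed from the parallel minor.

bVII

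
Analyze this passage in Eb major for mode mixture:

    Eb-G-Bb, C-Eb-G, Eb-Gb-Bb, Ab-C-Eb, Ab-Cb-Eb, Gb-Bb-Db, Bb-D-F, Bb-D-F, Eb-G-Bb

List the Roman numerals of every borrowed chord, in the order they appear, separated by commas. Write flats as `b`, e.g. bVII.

Eb major has the diatonic set Eb, Fm, Gm, Ab, Bb, Cm, Ddim. Eb–G–Bb = Eb, C–Eb–G = Cm, Ab–C–Eb = Ab and Bb–D–F = Bb all belong to that set. Eb–Gb–Bb is not: scale degree 1 in Eb major carries Eb (I). In Eb minor the chord on that degree is Ebm, so here it functions as i, borrowed from the parallel minor. Ab–Cb–Eb doesn't fit — on degree 4 Eb major would have Ab (IV). Abm is the degree-4 chord of Eb minor, so it is the borrowed iv. Gb–Bb–Db doesn't fit — on degree 3 Eb major would have Gm (iii). Gb is the degree-3 chord of Eb minor, so it is the borrowed bIII.

i, iv, bIII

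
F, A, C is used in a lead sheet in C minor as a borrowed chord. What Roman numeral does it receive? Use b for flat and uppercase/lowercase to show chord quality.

IV

F is scale degree 4 in C minor. F–A–C is a major chord — the form found in C major, not the diatonic iv (Fm). Borrowed into C minor it is written IV.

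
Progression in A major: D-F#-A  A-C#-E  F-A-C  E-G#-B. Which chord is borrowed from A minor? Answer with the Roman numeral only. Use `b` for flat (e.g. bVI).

A major has the diatonic set A, Bm, C#m, D, E, F#m, G#dim. Of the given chords, D–F#–A = D, A–C#–E = A and E–G#–B = E are diatonic. But F–A–C is foreign: the diatonic vi on degree 6 is F#m, whereas F comes from A minor. It is labeled bVI.

bVI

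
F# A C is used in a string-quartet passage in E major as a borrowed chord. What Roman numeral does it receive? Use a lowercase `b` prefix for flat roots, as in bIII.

The root F# is the diatonic 2nd degree of E major; the borrowing shows in the chord quality. F#–A–C is a diminished chord — the form found in E minor, not the diatonic ii (F#m). Borrowed into E major it is written ii°.

ii°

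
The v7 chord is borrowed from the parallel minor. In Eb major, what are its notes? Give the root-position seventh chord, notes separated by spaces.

v7 is built on scale degree 5, which is Bb in both Eb major and its parallel. In Eb minor the chord on Bb is Bb–Db–F–Ab.

Bb Db F Ab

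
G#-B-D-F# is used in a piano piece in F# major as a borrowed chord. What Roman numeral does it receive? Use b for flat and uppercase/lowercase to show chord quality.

iiø7

The root G# is the diatonic 2nd degree of F# major; the borrowing shows in the chord quality. The diatonic chord on degree 2 would be G#m (ii), but G#–B–D–F# is the half-diminished-seventh chord from F# minor. As a borrowed chord it is labeled iiø7.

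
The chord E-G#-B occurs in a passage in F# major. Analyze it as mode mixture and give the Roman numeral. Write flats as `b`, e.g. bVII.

The root E is the lowered 7th scale degree — diatonically F# major has E# there. Diatonically F# major has E#dim (vii°) on that degree; E–G#–B is instead the major chord native to F# minor, so it takes the label bVII.

bVII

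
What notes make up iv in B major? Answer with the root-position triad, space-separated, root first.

E G B

The root, E, is scale degree 4 — the same note in B major and B minor; only the chord quality changes. In B minor the chord on E is E–G–B.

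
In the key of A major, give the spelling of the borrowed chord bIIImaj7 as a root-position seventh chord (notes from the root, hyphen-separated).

bIIImaj7 is built on the lowered scale degree 3. In A major degree 3 is C#; lowered it becomes C. Stacking thirds in A minor on C gives C–E–G–B.

C-E-G-B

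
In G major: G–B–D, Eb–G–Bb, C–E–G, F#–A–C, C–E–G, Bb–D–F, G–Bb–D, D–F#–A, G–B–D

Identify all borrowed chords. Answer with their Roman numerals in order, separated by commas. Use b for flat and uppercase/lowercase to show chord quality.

In G major the diatonic chords are G, Am, Bm, C, D, Em, F#dim. G–B–D = G, C–E–G = C, F#–A–C = F#dim and D–F#–A = D all belong to that set. Eb–G–Bb is not: scale degree 6 in G major carries Em (vi). In G minor the chord on that degree is Eb, so here it functions as bVI, borrowed from the parallel minor. But Bb–D–F is foreign: the diatonic iii on degree 3 is Bm, whereas Bb comes from G minor. It is labeled bIII. But G–Bb–D is foreign: the diatonic I on degree 1 is G, whereas Gm comes from G minor. It is labeled i.

bVI, bIII, i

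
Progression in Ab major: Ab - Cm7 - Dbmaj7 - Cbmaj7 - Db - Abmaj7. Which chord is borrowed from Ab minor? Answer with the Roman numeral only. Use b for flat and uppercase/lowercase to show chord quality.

In Ab major the diatonic chords are Ab, Bbm, Cm, Db, Eb, Fm, Gdim. Ab, Cm7, Dbmaj7, Db and Abmaj7 all belong to that set. Cbmaj7 (Cb–Eb–Gb–Bb) is not: scale degree 3 in Ab major carries Cm (iii). In Ab minor the chord on that degree is Cbmaj7, so here it functions as bIIImaj7, borrowed from the parallel minor.

bIIImaj7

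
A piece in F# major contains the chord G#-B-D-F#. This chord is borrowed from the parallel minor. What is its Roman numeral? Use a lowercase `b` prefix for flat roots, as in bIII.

G# is scale degree 2 in F# major. Diatonically F# major has G#m (ii) on that degree; G#–B–D–F# is instead the half-diminished-seventh chord native to F# minor, so it takes the label iiø7.

iiø7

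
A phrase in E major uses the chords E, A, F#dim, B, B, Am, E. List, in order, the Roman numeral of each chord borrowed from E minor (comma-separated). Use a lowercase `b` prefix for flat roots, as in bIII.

The diatonic triads in E major are E, F#m, G#m, A, B, C#m, D#dim. Of the given chords, E, A and B are diatonic. But F#dim (F#–A–C) is foreign: the diatonic ii on degree 2 is F#m, whereas F#dim comes from E minor. It is labeled ii°. But Am (A–C–E) is foreign: the diatonic IV on degree 4 is A, whereas Am comes from E minor. It is labeled iv.

ii°, iv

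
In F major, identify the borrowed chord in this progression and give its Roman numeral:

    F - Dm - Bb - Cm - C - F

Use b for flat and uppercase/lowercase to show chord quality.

In F major the diatonic chords are F, Gm, Am, Bb, C, Dm, Edim. F, Dm, Bb and C all belong to that set. Cm (C–Eb–G) doesn't fit — on degree 5 F major would have C (V). Cm is the degree-5 chord of F minor, so it is the borrowed v.

v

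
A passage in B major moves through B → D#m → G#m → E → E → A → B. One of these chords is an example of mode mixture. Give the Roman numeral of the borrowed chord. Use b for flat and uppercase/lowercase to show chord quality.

B major has the diatonic set B, C#m, D#m, E, F#, G#m, A#dim. B, D#m, G#m and E all belong to that set. A (A–C#–E) is not: scale degree 7 in B major carries A#dim (vii°). In B minor the chord on that degree is A, so here it functions as bVII, borrowed from the parallel minor.

bVII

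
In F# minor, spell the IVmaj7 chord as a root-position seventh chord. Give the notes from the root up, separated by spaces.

B D# F# A#

IVmaj7 is built on scale degree 4, which is B in both F# minor and its parallel. Stacking thirds in F# major on B gives B–D#–F#–A#.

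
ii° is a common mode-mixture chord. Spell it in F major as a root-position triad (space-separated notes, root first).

The root, G, is scale degree 2 — the same note in F major and F minor; only the chord quality changes. Stacking thirds in F minor on G gives G–Bb–Db.

G Bb Db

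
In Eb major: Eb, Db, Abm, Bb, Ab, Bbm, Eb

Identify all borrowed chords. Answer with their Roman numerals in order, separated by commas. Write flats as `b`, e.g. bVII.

In Eb major the diatonic chords are Eb, Fm, Gm, Ab, Bb, Cm, Ddim. Of the given chords, Eb, Bb and Ab are diatonic. But Db (Db–F–Ab) is foreign: the diatonic vii° on degree 7 is Ddim, whereas Db comes from Eb minor. It is labeled bVII. Abm (Ab–Cb–Eb) doesn't fit — on degree 4 Eb major would have Ab (IV). Abm is the degree-4 chord of Eb minor, so it is the borrowed iv. Bbm (Bb–Db–F) is not: scale degree 5 in Eb major carries Bb (V). In Eb minor the chord on that degree is Bbm, so here it functions as v, borrowed from the parallel minor.

bVII, iv, v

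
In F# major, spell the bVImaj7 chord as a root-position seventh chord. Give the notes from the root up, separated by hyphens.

D-F#-A-C#

Scale degree 6 in F# major is D#. bVImaj7 uses the lowered form, D, taken from F# minor. Building the major-seventh chord from the parallel minor on D: D–F#–A–C#.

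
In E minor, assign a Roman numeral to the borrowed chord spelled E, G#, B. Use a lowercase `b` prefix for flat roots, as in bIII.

I

E is scale degree 1 in E minor. Diatonically E minor has Em (i) on that degree; E–G#–B is instead the major chord native to E major, so it takes the label I.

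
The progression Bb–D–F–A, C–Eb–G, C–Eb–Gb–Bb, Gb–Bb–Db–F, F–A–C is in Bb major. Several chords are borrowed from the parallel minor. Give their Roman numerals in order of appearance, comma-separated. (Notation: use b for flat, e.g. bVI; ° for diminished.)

iiø7, bVImaj7

In Bb major the diatonic chords are Bb, Cm, Dm, Eb, F, Gm, Adim. Bb–D–F–A = Bbmaj7, C–Eb–G = Cm and F–A–C = F all belong to that set. C–Eb–Gb–Bb is not: scale degree 2 in Bb major carries Cm (ii). In Bb minor the chord on that degree is Cm7b5, so here it functions as iiø7, borrowed from the parallel minor. Gb–Bb–Db–F is not: scale degree 6 in Bb major carries Gm (vi). In Bb minor the chord on that degree is Gbmaj7, so here it functions as bVImaj7, borrowed from the parallel minor.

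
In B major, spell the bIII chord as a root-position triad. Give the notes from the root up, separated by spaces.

D F# A

bIII is built on the lowered scale degree 3. In B major degree 3 is D#; lowered it becomes D. Building the major chord from the parallel minor on D: D–F#–A.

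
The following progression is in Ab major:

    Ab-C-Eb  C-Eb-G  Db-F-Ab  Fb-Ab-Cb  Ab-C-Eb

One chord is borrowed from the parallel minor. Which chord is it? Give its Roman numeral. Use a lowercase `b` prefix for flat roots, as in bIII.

bVI

Ab major has the diatonic set Ab, Bbm, Cm, Db, Eb, Fm, Gdim. Of the given chords, Ab–C–Eb = Ab, C–Eb–G = Cm and Db–F–Ab = Db are diatonic. Fb–Ab–Cb doesn't fit — on degree 6 Ab major would have Fm (vi). Fb is the degree-6 chord of Ab minor, so it is the borrowed bVI.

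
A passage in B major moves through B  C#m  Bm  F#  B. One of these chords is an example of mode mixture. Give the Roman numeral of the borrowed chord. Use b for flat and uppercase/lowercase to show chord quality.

In B major the diatonic chords are B, C#m, D#m, E, F#, G#m, A#dim. Of the given chords, B, C#m and F# are diatonic. But Bm (B–D–F#) is foreign: the diatonic I on degree 1 is B, whereas Bm comes from B minor. It is labeled i.

i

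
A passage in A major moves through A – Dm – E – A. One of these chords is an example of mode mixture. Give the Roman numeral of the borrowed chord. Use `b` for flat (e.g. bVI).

In A major the diatonic chords are A, Bm, C#m, D, E, F#m, G#dim. Of the given chords, A and E are diatonic. Dm (D–F–A) doesn't fit — on degree 4 A major would have D (IV). Dm is the degree-4 chord of A minor, so it is the borrowed iv.

iv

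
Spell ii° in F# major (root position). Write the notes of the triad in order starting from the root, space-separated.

G# B D

ii° is built on scale degree 2, which is G# in both F# major and its parallel. Stacking thirds in F# minor on G# gives G#–B–D.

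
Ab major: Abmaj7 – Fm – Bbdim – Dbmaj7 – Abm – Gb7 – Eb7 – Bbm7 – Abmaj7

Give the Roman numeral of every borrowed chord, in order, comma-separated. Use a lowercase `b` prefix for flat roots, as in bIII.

In Ab major the diatonic chords are Ab, Bbm, Cm, Db, Eb, Fm, Gdim. Abmaj7, Fm, Dbmaj7, Eb7 and Bbm7 all belong to that set. Bbdim (Bb–Db–Fb) is not: scale degree 2 in Ab major carries Bbm (ii). In Ab minor the chord on that degree is Bbdim, so here it functions as ii°, borrowed from the parallel minor. But Abm (Ab–Cb–Eb) is foreign: the diatonic I on degree 1 is Ab, whereas Abm comes from Ab minor. It is labeled i. Gb7 (Gb–Bb–Db–Fb) doesn't fit — on degree 7 Ab major would have Gdim (vii°). Gb7 is the degree-7 chord of Ab minor, so it is the borrowed bVII7.

ii°, i, bVII7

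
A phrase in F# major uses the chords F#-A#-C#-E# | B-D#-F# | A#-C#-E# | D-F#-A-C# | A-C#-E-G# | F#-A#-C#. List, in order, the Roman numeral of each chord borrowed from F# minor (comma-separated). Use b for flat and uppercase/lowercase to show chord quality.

F# major has the diatonic set F#, G#m, A#m, B, C#, D#m, E#dim. Of the given chords, F#–A#–C#–E# = F#maj7, B–D#–F# = B, A#–C#–E# = A#m and F#–A#–C# = F# are diatonic. D–F#–A–C# is not: scale degree 6 in F# major carries D#m (vi). In F# minor the chord on that degree is Dmaj7, so here it functions as bVImaj7, borrowed from the parallel minor. But A–C#–E–G# is foreign: the diatonic iii on degree 3 is A#m, whereas Amaj7 comes from F# minor. It is labeled bIIImaj7.

bVImaj7, bIIImaj7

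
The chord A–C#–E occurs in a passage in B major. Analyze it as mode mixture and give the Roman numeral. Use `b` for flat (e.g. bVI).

In B major scale degree 7 is A#; A is its lowered form, from B minor. Diatonically B major has A#dim (vii°) on that degree; A–C#–E is instead the major chord native to B minor, so it takes the label bVII.

bVII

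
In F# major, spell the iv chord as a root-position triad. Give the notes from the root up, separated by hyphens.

The root, B, is scale degree 4 — the same note in F# major and F# minor; only the chord quality changes. Building the minor chord from the parallel minor on B: B–D–F#.

B-D-F#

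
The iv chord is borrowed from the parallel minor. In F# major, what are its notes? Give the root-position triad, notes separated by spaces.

B D F#

The root, B, is scale degree 4 — the same note in F# major and F# minor; only the chord quality changes. Building the minor chord from the parallel minor on B: B–D–F#.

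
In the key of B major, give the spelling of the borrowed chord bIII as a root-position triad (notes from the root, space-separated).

bIII is built on the lowered scale degree 3. In B major degree 3 is D#; lowered it becomes D. In B minor the chord on D is D–F#–A.

D F# A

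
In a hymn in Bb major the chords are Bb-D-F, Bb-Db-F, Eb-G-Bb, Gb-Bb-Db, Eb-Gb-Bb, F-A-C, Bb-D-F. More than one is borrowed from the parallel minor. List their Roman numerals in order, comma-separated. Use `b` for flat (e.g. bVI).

Bb major has the diatonic set Bb, Cm, Dm, Eb, F, Gm, Adim. Of the given chords, Bb–D–F = Bb, Eb–G–Bb = Eb and F–A–C = F are diatonic. But Bb–Db–F is foreign: the diatonic I on degree 1 is Bb, whereas Bbm comes from Bb minor. It is labeled i. Gb–Bb–Db doesn't fit — on degree 6 Bb major would have Gm (vi). Gb is the degree-6 chord of Bb minor, so it is the borrowed bVI. Eb–Gb–Bb doesn't fit — on degree 4 Bb major would have Eb (IV). Ebm is the degree-4 chord of Bb minor, so it is the borrowed iv.

i, bVI, iv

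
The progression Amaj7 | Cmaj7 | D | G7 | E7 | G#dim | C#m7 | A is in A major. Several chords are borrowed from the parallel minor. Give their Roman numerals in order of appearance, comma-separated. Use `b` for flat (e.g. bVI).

The diatonic triads in A major are A, Bm, C#m, D, E, F#m, G#dim. Of the given chords, Amaj7, D, E7, G#dim, C#m7 and A are diatonic. Cmaj7 (C–E–G–B) is not: scale degree 3 in A major carries C#m (iii). In A minor the chord on that degree is Cmaj7, so here it functions as bIIImaj7, borrowed from the parallel minor. G7 (G–B–D–F) is not: scale degree 7 in A major carries G#dim (vii°). In A minor the chord on that degree is G7, so here it functions as bVII7, borrowed from the parallel minor.

bIIImaj7, bVII7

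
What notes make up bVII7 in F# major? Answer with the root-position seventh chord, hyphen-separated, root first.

E-G#-B-D

Scale degree 7 in F# major is E#. bVII7 uses the lowered form, E, taken from F# minor. Stacking thirds in F# minor on E gives E–G#–B–D.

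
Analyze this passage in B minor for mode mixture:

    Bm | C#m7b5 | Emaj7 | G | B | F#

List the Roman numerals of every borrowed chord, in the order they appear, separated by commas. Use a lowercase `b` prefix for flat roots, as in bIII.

B minor has the diatonic set Bm, C#dim, D, Em, F#, G, A (with V from harmonic minor). Of the given chords, Bm, C#m7b5, G and F# are diatonic. Emaj7 (E–G#–B–D#) is not: scale degree 4 in B minor carries Em (iv). In B major the chord on that degree is Emaj7, so here it functions as IVmaj7, borrowed from the parallel major. B (B–D#–F#) is not: scale degree 1 in B minor carries Bm (i). In B major the chord on that degree is B, so here it functions as I, borrowed from the parallel major.

IVmaj7, I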